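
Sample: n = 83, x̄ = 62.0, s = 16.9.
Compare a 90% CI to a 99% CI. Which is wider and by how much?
99% CI is wider by 3.61

df = 82
90% CI: t* = 1.664, (58.91, 65.09), width = 2 · t* · s/√n = 6.17
99% CI: t* = 2.637, (57.11, 66.89), width = 2 · t* · s/√n = 9.78

The 99% CI is wider by 9.78 - 6.17 = 3.61.
Higher confidence requires a wider interval.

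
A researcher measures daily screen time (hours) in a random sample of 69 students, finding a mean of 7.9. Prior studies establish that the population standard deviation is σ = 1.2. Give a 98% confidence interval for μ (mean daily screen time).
(7.56, 8.24)

z-interval (σ known):
z* = 2.326 for 98% confidence

Margin of error = z* · σ/√n = 2.326 · 1.2/√69 = 0.34

CI: (7.9 - 0.34, 7.9 + 0.34) = (7.56, 8.24)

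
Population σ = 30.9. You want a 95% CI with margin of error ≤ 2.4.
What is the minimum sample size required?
n ≥ 637

For margin E ≤ 2.4:
n ≥ (z* · σ / E)²
n ≥ (1.960 · 30.9 / 2.4)²
n ≥ 636.81

Minimum n = 637 (rounding up)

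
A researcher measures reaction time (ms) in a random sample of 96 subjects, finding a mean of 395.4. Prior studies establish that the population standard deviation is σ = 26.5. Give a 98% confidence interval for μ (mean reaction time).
(389.11, 401.69)

z-interval (σ known):
z* = 2.326 for 98% confidence

Margin of error = z* · σ/√n = 2.326 · 26.5/√96 = 6.29

CI: (395.4 - 6.29, 395.4 + 6.29) = (389.11, 401.69)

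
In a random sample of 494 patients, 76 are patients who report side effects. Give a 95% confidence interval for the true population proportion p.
(0.122, 0.186)

Proportion CI:
p̂ = 76/494 = 0.15385
SE = √(p̂(1-p̂)/n) = √(0.15385 · 0.84615 / 494) = 0.01623

z* = 1.960
Margin = z* · SE = 1.960 · 0.01623 = 0.0318

CI: 0.15385 ± 0.0318 = (0.122, 0.186)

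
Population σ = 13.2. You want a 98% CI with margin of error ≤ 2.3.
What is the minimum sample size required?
n ≥ 179

For margin E ≤ 2.3:
n ≥ (z* · σ / E)²
n ≥ (2.326 · 13.2 / 2.3)²
n ≥ 178.20

Minimum n = 179 (rounding up)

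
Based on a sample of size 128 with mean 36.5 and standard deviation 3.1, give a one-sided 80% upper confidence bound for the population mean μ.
μ ≤ 36.73

Upper bound (one-sided):
t* = 0.844 (one-sided for 80%)
Upper bound = x̄ + t* · s/√n = 36.5 + 0.844 · 3.1/√128 = 36.73

We are 80% confident that μ ≤ 36.73.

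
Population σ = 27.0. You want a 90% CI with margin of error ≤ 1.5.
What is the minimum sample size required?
n ≥ 877

For margin E ≤ 1.5:
n ≥ (z* · σ / E)²
n ≥ (1.645 · 27.0 / 1.5)²
n ≥ 876.75

Minimum n = 877 (rounding up)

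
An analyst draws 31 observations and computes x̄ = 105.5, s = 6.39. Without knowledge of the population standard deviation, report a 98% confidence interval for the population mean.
(102.68, 108.32)

t-interval (σ unknown):
df = n - 1 = 30
t* = 2.457 for 98% confidence

Margin of error = t* · s/√n = 2.457 · 6.39/√31 = 2.82

CI: (102.68, 108.32)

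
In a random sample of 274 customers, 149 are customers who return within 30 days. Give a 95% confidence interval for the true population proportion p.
(0.485, 0.603)

Proportion CI:
p̂ = 149/274 = 0.54380
SE = √(p̂(1-p̂)/n) = √(0.54380 · 0.45620 / 274) = 0.03009

z* = 1.960
Margin = z* · SE = 1.960 · 0.03009 = 0.0590

CI: 0.54380 ± 0.0590 = (0.485, 0.603)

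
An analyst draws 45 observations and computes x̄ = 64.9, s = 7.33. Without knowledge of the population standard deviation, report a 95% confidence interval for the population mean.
(62.70, 67.10)

t-interval (σ unknown):
df = n - 1 = 44
t* = 2.015 for 95% confidence

Margin of error = t* · s/√n = 2.015 · 7.33/√45 = 2.20

CI: (62.70, 67.10)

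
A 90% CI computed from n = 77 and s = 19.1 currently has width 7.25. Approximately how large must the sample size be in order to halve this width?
n ≈ 308

CI width ∝ 1/√n
To reduce width by factor 2, need √n to grow by 2 → need 2² = 4 times as many samples.

Current: n = 77, width = 7.25
New: n = 308, width ≈ 3.59

Width reduced by factor of 7.25/3.59 = 2.02.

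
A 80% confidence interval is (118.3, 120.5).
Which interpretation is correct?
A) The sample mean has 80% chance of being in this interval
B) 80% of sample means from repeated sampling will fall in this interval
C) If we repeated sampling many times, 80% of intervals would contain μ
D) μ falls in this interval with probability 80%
C

A) Wrong — x̄ is observed and sits in the interval by construction.
B) Wrong — coverage applies to intervals containing μ, not to future x̄ values.
C) Correct — this is the frequentist long-run coverage interpretation.
D) Wrong — μ is fixed; the randomness lives in the interval, not in μ.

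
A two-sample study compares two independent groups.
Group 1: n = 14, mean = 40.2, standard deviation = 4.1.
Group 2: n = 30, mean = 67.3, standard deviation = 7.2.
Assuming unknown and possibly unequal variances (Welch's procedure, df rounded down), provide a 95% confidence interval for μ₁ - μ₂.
(-30.56, -23.64)

Difference: x̄₁ - x̄₂ = -27.10
SE = √(s₁²/n₁ + s₂²/n₂) = √(4.1²/14 + 7.2²/30) = 1.7113
df = 40.11 → 40 (Welch–Satterthwaite, rounded down)
t* = 2.021

CI: -27.10 ± 2.021 · 1.7113 = -27.10 ± 3.46 = (-30.56, -23.64)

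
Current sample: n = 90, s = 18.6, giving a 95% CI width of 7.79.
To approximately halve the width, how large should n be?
n ≈ 360

CI width ∝ 1/√n
To reduce width by factor 2, need √n to grow by 2 → need 2² = 4 times as many samples.

Current: n = 90, width = 7.79
New: n = 360, width ≈ 3.86

Width reduced by factor of 7.79/3.86 = 2.02.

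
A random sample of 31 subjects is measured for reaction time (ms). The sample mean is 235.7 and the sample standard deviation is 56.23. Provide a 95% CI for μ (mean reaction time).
(215.08, 256.32)

t-interval (σ unknown):
df = n - 1 = 30
t* = 2.042 for 95% confidence

Margin of error = t* · s/√n = 2.042 · 56.23/√31 = 20.62

CI: (215.08, 256.32)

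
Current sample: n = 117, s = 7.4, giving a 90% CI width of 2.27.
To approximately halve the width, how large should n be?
n ≈ 468

CI width ∝ 1/√n
To reduce width by factor 2, need √n to grow by 2 → need 2² = 4 times as many samples.

Current: n = 117, width = 2.27
New: n = 468, width ≈ 1.13

Width reduced by factor of 2.27/1.13 = 2.01.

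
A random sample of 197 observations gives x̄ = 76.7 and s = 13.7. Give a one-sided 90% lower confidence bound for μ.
μ ≥ 75.44

Lower bound (one-sided):
t* = 1.286 (one-sided for 90%)
Lower bound = x̄ - t* · s/√n = 76.7 - 1.286 · 13.7/√197 = 75.44

We are 90% confident that μ ≥ 75.44.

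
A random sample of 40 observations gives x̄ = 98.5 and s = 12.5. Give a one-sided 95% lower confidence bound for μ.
μ ≥ 95.17

Lower bound (one-sided):
t* = 1.685 (one-sided for 95%)
Lower bound = x̄ - t* · s/√n = 98.5 - 1.685 · 12.5/√40 = 95.17

We are 95% confident that μ ≥ 95.17.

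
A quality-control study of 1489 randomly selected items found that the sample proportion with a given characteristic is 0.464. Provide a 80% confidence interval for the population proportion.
(0.447, 0.481)

Proportion CI:
SE = √(p̂(1-p̂)/n) = √(0.464 · 0.536 / 1489) = 0.01292

z* = 1.282
Margin = z* · SE = 1.282 · 0.01292 = 0.0166

CI: 0.464 ± 0.0166 = (0.447, 0.481)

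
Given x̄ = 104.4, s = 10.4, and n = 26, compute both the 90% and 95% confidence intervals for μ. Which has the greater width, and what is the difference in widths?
95% CI is wider by 1.43

df = 25
90% CI: t* = 1.708, (100.92, 107.88), width = 2 · t* · s/√n = 6.97
95% CI: t* = 2.060, (100.20, 108.60), width = 2 · t* · s/√n = 8.40

The 95% CI is wider by 8.40 - 6.97 = 1.43.
Higher confidence requires a wider interval.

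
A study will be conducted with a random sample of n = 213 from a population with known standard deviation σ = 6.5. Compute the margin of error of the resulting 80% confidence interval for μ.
Margin of error = 0.57

Margin of error = z* · σ/√n
= 1.282 · 6.5/√213
= 1.282 · 6.5/14.5945
= 0.57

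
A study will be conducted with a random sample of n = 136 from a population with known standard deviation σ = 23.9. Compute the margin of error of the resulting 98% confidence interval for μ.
Margin of error = 4.77

Margin of error = z* · σ/√n
= 2.326 · 23.9/√136
= 2.326 · 23.9/11.6619
= 4.77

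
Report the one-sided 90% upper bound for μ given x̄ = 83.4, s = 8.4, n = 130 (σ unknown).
μ ≤ 84.35

Upper bound (one-sided):
t* = 1.288 (one-sided for 90%)
Upper bound = x̄ + t* · s/√n = 83.4 + 1.288 · 8.4/√130 = 84.35

We are 90% confident that μ ≤ 84.35.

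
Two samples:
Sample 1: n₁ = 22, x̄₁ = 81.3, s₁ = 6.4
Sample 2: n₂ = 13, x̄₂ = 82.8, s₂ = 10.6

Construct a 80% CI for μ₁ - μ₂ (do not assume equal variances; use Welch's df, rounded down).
(-5.82, 2.82)

Difference: x̄₁ - x̄₂ = -1.50
SE = √(s₁²/n₁ + s₂²/n₂) = √(6.4²/22 + 10.6²/13) = 3.2411
df = 17.27 → 17 (Welch–Satterthwaite, rounded down)
t* = 1.333

CI: -1.50 ± 1.333 · 3.2411 = -1.50 ± 4.32 = (-5.82, 2.82)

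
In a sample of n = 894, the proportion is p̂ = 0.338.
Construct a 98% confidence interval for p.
(0.301, 0.375)

Proportion CI:
SE = √(p̂(1-p̂)/n) = √(0.338 · 0.662 / 894) = 0.01582

z* = 2.326
Margin = z* · SE = 2.326 · 0.01582 = 0.0368

CI: 0.338 ± 0.0368 = (0.301, 0.375)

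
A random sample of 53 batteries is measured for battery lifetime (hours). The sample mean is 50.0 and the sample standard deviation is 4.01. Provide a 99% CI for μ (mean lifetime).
(48.53, 51.47)

t-interval (σ unknown):
df = n - 1 = 52
t* = 2.674 for 99% confidence

Margin of error = t* · s/√n = 2.674 · 4.01/√53 = 1.47

CI: (48.53, 51.47)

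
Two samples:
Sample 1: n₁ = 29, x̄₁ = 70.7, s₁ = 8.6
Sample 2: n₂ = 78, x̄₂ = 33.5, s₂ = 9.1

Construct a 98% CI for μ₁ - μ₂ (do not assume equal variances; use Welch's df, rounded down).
(32.64, 41.76)

Difference: x̄₁ - x̄₂ = 37.20
SE = √(s₁²/n₁ + s₂²/n₂) = √(8.6²/29 + 9.1²/78) = 1.9005
df = 52.83 → 52 (Welch–Satterthwaite, rounded down)
t* = 2.400

CI: 37.20 ± 2.400 · 1.9005 = 37.20 ± 4.56 = (32.64, 41.76)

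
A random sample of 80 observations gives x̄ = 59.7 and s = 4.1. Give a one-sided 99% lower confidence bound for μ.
μ ≥ 58.61

Lower bound (one-sided):
t* = 2.374 (one-sided for 99%)
Lower bound = x̄ - t* · s/√n = 59.7 - 2.374 · 4.1/√80 = 58.61

We are 99% confident that μ ≥ 58.61.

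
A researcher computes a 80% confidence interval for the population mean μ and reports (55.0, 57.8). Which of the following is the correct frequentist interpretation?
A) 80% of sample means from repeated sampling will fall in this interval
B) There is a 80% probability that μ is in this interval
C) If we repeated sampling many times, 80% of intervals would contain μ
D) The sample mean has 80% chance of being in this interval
C

A) Wrong — coverage applies to intervals containing μ, not to future x̄ values.
B) Wrong — μ is fixed; the randomness lives in the interval, not in μ.
C) Correct — this is the frequentist long-run coverage interpretation.
D) Wrong — x̄ is observed and sits in the interval by construction.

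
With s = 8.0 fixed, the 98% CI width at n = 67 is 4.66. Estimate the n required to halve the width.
n ≈ 268

CI width ∝ 1/√n
To reduce width by factor 2, need √n to grow by 2 → need 2² = 4 times as many samples.

Current: n = 67, width = 4.66
New: n = 268, width ≈ 2.29

Width reduced by factor of 4.66/2.29 = 2.03.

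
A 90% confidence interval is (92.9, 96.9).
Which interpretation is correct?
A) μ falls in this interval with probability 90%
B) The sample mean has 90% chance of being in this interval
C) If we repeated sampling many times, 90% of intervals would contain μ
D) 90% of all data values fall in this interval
C

A) Wrong — μ is fixed; the randomness lives in the interval, not in μ.
B) Wrong — x̄ is observed and sits in the interval by construction.
C) Correct — this is the frequentist long-run coverage interpretation.
D) Wrong — a CI is about the parameter μ, not individual data values.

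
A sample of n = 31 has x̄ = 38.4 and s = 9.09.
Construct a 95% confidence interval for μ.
(35.07, 41.73)

t-interval (σ unknown):
df = n - 1 = 30
t* = 2.042 for 95% confidence

Margin of error = t* · s/√n = 2.042 · 9.09/√31 = 3.33

CI: (35.07, 41.73)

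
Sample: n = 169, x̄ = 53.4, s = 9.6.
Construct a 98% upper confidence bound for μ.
μ ≤ 54.93

Upper bound (one-sided):
t* = 2.070 (one-sided for 98%)
Upper bound = x̄ + t* · s/√n = 53.4 + 2.070 · 9.6/√169 = 54.93

We are 98% confident that μ ≤ 54.93.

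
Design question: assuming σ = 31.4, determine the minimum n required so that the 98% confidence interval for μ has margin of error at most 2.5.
n ≥ 854

For margin E ≤ 2.5:
n ≥ (z* · σ / E)²
n ≥ (2.326 · 31.4 / 2.5)²
n ≥ 853.49

Minimum n = 854 (rounding up)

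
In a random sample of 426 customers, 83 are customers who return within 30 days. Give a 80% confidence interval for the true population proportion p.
(0.170, 0.219)

Proportion CI:
p̂ = 83/426 = 0.19484
SE = √(p̂(1-p̂)/n) = √(0.19484 · 0.80516 / 426) = 0.01919

z* = 1.282
Margin = z* · SE = 1.282 · 0.01919 = 0.0246

CI: 0.19484 ± 0.0246 = (0.170, 0.219)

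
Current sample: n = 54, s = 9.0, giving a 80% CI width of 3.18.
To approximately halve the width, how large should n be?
n ≈ 216

CI width ∝ 1/√n
To reduce width by factor 2, need √n to grow by 2 → need 2² = 4 times as many samples.

Current: n = 54, width = 3.18
New: n = 216, width ≈ 1.58

Width reduced by factor of 3.18/1.58 = 2.01.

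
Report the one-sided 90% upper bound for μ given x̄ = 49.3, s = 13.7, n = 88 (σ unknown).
μ ≤ 51.19

Upper bound (one-sided):
t* = 1.291 (one-sided for 90%)
Upper bound = x̄ + t* · s/√n = 49.3 + 1.291 · 13.7/√88 = 51.19

We are 90% confident that μ ≤ 51.19.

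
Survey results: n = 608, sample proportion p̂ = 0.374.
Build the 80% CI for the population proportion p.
(0.349, 0.399)

Proportion CI:
SE = √(p̂(1-p̂)/n) = √(0.374 · 0.626 / 608) = 0.01962

z* = 1.282
Margin = z* · SE = 1.282 · 0.01962 = 0.0252

CI: 0.374 ± 0.0252 = (0.349, 0.399)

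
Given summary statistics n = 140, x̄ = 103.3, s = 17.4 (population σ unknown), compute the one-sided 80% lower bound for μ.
μ ≥ 102.06

Lower bound (one-sided):
t* = 0.844 (one-sided for 80%)
Lower bound = x̄ - t* · s/√n = 103.3 - 0.844 · 17.4/√140 = 102.06

We are 80% confident that μ ≥ 102.06.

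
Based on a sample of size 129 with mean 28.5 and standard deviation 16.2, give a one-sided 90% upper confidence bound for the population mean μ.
μ ≤ 30.34

Upper bound (one-sided):
t* = 1.288 (one-sided for 90%)
Upper bound = x̄ + t* · s/√n = 28.5 + 1.288 · 16.2/√129 = 30.34

We are 90% confident that μ ≤ 30.34.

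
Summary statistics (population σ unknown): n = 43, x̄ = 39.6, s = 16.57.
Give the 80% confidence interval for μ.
(36.31, 42.89)

t-interval (σ unknown):
df = n - 1 = 42
t* = 1.302 for 80% confidence

Margin of error = t* · s/√n = 1.302 · 16.57/√43 = 3.29

CI: (36.31, 42.89)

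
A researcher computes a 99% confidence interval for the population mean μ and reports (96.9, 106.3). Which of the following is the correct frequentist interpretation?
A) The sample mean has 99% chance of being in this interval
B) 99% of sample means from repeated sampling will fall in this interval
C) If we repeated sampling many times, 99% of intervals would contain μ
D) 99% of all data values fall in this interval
C

A) Wrong — x̄ is observed and sits in the interval by construction.
B) Wrong — coverage applies to intervals containing μ, not to future x̄ values.
C) Correct — this is the frequentist long-run coverage interpretation.
D) Wrong — a CI is about the parameter μ, not individual data values.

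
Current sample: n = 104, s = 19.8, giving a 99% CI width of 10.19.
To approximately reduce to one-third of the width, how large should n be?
n ≈ 936

CI width ∝ 1/√n
To reduce width by factor 3, need √n to grow by 3 → need 3² = 9 times as many samples.

Current: n = 104, width = 10.19
New: n = 936, width ≈ 3.34

Width reduced by factor of 10.19/3.34 = 3.05.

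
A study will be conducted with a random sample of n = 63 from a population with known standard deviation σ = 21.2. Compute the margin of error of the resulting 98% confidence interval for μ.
Margin of error = 6.21

Margin of error = z* · σ/√n
= 2.326 · 21.2/√63
= 2.326 · 21.2/7.9373
= 6.21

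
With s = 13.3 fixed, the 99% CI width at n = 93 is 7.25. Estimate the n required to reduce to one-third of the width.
n ≈ 837

CI width ∝ 1/√n
To reduce width by factor 3, need √n to grow by 3 → need 3² = 9 times as many samples.

Current: n = 93, width = 7.25
New: n = 837, width ≈ 2.37

Width reduced by factor of 7.25/2.37 = 3.06.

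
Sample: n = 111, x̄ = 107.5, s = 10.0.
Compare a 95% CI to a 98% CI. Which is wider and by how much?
98% CI is wider by 0.72

df = 110
95% CI: t* = 1.982, (105.62, 109.38), width = 2 · t* · s/√n = 3.76
98% CI: t* = 2.361, (105.26, 109.74), width = 2 · t* · s/√n = 4.48

The 98% CI is wider by 4.48 - 3.76 = 0.72.
Higher confidence requires a wider interval.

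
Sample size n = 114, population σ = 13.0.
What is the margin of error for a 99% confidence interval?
Margin of error = 3.14

Margin of error = z* · σ/√n
= 2.576 · 13.0/√114
= 2.576 · 13.0/10.6771
= 3.14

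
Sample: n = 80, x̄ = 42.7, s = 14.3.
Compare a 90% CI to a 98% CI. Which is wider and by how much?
98% CI is wider by 2.27

df = 79
90% CI: t* = 1.664, (40.04, 45.36), width = 2 · t* · s/√n = 5.32
98% CI: t* = 2.374, (38.90, 46.50), width = 2 · t* · s/√n = 7.59

The 98% CI is wider by 7.59 - 5.32 = 2.27.
Higher confidence requires a wider interval.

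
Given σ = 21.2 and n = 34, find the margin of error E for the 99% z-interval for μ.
Margin of error = 9.37

Margin of error = z* · σ/√n
= 2.576 · 21.2/√34
= 2.576 · 21.2/5.8310
= 9.37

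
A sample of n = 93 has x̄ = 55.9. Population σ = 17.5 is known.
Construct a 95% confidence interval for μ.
(52.34, 59.46)

z-interval (σ known):
z* = 1.960 for 95% confidence

Margin of error = z* · σ/√n = 1.960 · 17.5/√93 = 3.56

CI: (55.9 - 3.56, 55.9 + 3.56) = (52.34, 59.46)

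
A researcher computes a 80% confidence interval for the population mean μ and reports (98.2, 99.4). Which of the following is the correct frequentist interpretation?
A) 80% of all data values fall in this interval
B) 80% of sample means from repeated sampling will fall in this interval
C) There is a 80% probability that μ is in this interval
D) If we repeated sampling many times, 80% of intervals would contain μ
D

A) Wrong — a CI is about the parameter μ, not individual data values.
B) Wrong — coverage applies to intervals containing μ, not to future x̄ values.
C) Wrong — μ is fixed; the randomness lives in the interval, not in μ.
D) Correct — this is the frequentist long-run coverage interpretation.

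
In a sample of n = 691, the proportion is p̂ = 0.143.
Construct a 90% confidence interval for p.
(0.121, 0.165)

Proportion CI:
SE = √(p̂(1-p̂)/n) = √(0.143 · 0.857 / 691) = 0.01332

z* = 1.645
Margin = z* · SE = 1.645 · 0.01332 = 0.0219

CI: 0.143 ± 0.0219 = (0.121, 0.165)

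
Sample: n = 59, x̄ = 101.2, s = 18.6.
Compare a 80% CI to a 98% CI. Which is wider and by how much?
98% CI is wider by 5.30

df = 58
80% CI: t* = 1.296, (98.06, 104.34), width = 2 · t* · s/√n = 6.28
98% CI: t* = 2.392, (95.41, 106.99), width = 2 · t* · s/√n = 11.58

The 98% CI is wider by 11.58 - 6.28 = 5.30.
Higher confidence requires a wider interval.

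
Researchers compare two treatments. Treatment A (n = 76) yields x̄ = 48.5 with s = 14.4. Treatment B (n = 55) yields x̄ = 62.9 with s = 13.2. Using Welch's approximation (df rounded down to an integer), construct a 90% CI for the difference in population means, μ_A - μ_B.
(-18.43, -10.37)

Difference: x̄₁ - x̄₂ = -14.40
SE = √(s₁²/n₁ + s₂²/n₂) = √(14.4²/76 + 13.2²/55) = 2.4283
df = 121.94 → 121 (Welch–Satterthwaite, rounded down)
t* = 1.658

CI: -14.40 ± 1.658 · 2.4283 = -14.40 ± 4.03 = (-18.43, -10.37)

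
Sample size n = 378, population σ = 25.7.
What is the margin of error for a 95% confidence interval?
Margin of error = 2.59

Margin of error = z* · σ/√n
= 1.960 · 25.7/√378
= 1.960 · 25.7/19.4422
= 2.59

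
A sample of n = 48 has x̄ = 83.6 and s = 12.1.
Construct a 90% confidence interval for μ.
(80.67, 86.53)

t-interval (σ unknown):
df = n - 1 = 47
t* = 1.678 for 90% confidence

Margin of error = t* · s/√n = 1.678 · 12.1/√48 = 2.93

CI: (80.67, 86.53)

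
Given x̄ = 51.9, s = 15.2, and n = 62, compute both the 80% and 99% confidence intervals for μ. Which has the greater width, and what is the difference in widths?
99% CI is wider by 5.27

df = 61
80% CI: t* = 1.296, (49.40, 54.40), width = 2 · t* · s/√n = 5.00
99% CI: t* = 2.659, (46.77, 57.03), width = 2 · t* · s/√n = 10.27

The 99% CI is wider by 10.27 - 5.00 = 5.27.
Higher confidence requires a wider interval.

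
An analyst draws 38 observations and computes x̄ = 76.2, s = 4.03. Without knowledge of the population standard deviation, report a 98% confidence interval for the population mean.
(74.61, 77.79)

t-interval (σ unknown):
df = n - 1 = 37
t* = 2.431 for 98% confidence

Margin of error = t* · s/√n = 2.431 · 4.03/√38 = 1.59

CI: (74.61, 77.79)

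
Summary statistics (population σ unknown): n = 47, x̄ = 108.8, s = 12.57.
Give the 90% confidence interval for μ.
(105.72, 111.88)

t-interval (σ unknown):
df = n - 1 = 46
t* = 1.679 for 90% confidence

Margin of error = t* · s/√n = 1.679 · 12.57/√47 = 3.08

CI: (105.72, 111.88)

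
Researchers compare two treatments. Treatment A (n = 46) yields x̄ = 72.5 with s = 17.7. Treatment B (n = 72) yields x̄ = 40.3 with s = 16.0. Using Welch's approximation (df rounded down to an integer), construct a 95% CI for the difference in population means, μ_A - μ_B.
(25.80, 38.60)

Difference: x̄₁ - x̄₂ = 32.20
SE = √(s₁²/n₁ + s₂²/n₂) = √(17.7²/46 + 16.0²/72) = 3.2197
df = 88.89 → 88 (Welch–Satterthwaite, rounded down)
t* = 1.987

CI: 32.20 ± 1.987 · 3.2197 = 32.20 ± 6.40 = (25.80, 38.60)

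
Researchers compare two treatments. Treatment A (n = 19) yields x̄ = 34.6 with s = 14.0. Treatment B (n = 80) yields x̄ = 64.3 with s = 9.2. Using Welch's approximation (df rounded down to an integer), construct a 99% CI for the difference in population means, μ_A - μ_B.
(-39.25, -20.15)

Difference: x̄₁ - x̄₂ = -29.70
SE = √(s₁²/n₁ + s₂²/n₂) = √(14.0²/19 + 9.2²/80) = 3.3725
df = 21.83 → 21 (Welch–Satterthwaite, rounded down)
t* = 2.831

CI: -29.70 ± 2.831 · 3.3725 = -29.70 ± 9.55 = (-39.25, -20.15)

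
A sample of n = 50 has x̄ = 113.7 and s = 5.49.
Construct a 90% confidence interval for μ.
(112.40, 115.00)

t-interval (σ unknown):
df = n - 1 = 49
t* = 1.677 for 90% confidence

Margin of error = t* · s/√n = 1.677 · 5.49/√50 = 1.30

CI: (112.40, 115.00)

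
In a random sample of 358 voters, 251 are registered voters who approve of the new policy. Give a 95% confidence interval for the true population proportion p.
(0.654, 0.749)

Proportion CI:
p̂ = 251/358 = 0.70112
SE = √(p̂(1-p̂)/n) = √(0.70112 · 0.29888 / 358) = 0.02419

z* = 1.960
Margin = z* · SE = 1.960 · 0.02419 = 0.0474

CI: 0.70112 ± 0.0474 = (0.654, 0.749)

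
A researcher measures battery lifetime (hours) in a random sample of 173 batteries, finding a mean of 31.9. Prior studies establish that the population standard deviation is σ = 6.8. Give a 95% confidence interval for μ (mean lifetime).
(30.89, 32.91)

z-interval (σ known):
z* = 1.960 for 95% confidence

Margin of error = z* · σ/√n = 1.960 · 6.8/√173 = 1.01

CI: (31.9 - 1.01, 31.9 + 1.01) = (30.89, 32.91)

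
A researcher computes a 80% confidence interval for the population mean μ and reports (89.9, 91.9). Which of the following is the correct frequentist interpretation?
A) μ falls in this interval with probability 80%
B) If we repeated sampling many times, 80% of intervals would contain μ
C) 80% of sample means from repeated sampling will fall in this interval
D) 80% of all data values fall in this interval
B

A) Wrong — μ is fixed; the randomness lives in the interval, not in μ.
B) Correct — this is the frequentist long-run coverage interpretation.
C) Wrong — coverage applies to intervals containing μ, not to future x̄ values.
D) Wrong — a CI is about the parameter μ, not individual data values.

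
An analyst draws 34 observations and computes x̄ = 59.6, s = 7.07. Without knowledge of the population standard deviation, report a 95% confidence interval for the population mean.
(57.13, 62.07)

t-interval (σ unknown):
df = n - 1 = 33
t* = 2.035 for 95% confidence

Margin of error = t* · s/√n = 2.035 · 7.07/√34 = 2.47

CI: (57.13, 62.07)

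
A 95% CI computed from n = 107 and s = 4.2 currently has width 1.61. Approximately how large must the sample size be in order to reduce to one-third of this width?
n ≈ 963

CI width ∝ 1/√n
To reduce width by factor 3, need √n to grow by 3 → need 3² = 9 times as many samples.

Current: n = 107, width = 1.61
New: n = 963, width ≈ 0.53

Width reduced by factor of 1.61/0.53 = 3.04.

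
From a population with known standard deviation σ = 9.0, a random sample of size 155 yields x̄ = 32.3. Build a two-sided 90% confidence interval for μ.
(31.11, 33.49)

z-interval (σ known):
z* = 1.645 for 90% confidence

Margin of error = z* · σ/√n = 1.645 · 9.0/√155 = 1.19

CI: (32.3 - 1.19, 32.3 + 1.19) = (31.11, 33.49)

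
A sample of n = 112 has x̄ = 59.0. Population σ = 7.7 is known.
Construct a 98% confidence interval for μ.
(57.31, 60.69)

z-interval (σ known):
z* = 2.326 for 98% confidence

Margin of error = z* · σ/√n = 2.326 · 7.7/√112 = 1.69

CI: (59.0 - 1.69, 59.0 + 1.69) = (57.31, 60.69)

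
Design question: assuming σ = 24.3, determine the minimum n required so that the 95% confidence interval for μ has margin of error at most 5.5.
n ≥ 75

For margin E ≤ 5.5:
n ≥ (z* · σ / E)²
n ≥ (1.960 · 24.3 / 5.5)²
n ≥ 74.99

Minimum n = 75 (rounding up)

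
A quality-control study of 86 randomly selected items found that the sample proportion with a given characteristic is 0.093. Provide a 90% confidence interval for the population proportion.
(0.041, 0.145)

Proportion CI:
SE = √(p̂(1-p̂)/n) = √(0.093 · 0.907 / 86) = 0.03132

z* = 1.645
Margin = z* · SE = 1.645 · 0.03132 = 0.0515

CI: 0.093 ± 0.0515 = (0.041, 0.145)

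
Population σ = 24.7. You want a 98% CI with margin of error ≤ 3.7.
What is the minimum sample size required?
n ≥ 242

For margin E ≤ 3.7:
n ≥ (z* · σ / E)²
n ≥ (2.326 · 24.7 / 3.7)²
n ≥ 241.11

Minimum n = 242 (rounding up)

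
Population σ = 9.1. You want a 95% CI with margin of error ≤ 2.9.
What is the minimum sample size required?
n ≥ 38

For margin E ≤ 2.9:
n ≥ (z* · σ / E)²
n ≥ (1.960 · 9.1 / 2.9)²
n ≥ 37.83

Minimum n = 38 (rounding up)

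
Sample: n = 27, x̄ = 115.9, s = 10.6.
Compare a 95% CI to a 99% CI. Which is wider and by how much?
99% CI is wider by 2.95

df = 26
95% CI: t* = 2.056, (111.71, 120.09), width = 2 · t* · s/√n = 8.39
99% CI: t* = 2.779, (110.23, 121.57), width = 2 · t* · s/√n = 11.34

The 99% CI is wider by 11.34 - 8.39 = 2.95.
Higher confidence requires a wider interval.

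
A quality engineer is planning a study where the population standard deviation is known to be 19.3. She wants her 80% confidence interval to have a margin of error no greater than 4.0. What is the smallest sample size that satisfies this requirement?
n ≥ 39

For margin E ≤ 4.0:
n ≥ (z* · σ / E)²
n ≥ (1.282 · 19.3 / 4.0)²
n ≥ 38.26

Minimum n = 39 (rounding up)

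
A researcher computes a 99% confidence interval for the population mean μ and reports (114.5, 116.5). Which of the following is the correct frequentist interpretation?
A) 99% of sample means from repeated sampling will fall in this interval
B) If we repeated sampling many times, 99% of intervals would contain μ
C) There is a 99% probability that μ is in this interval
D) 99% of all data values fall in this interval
B

A) Wrong — coverage applies to intervals containing μ, not to future x̄ values.
B) Correct — this is the frequentist long-run coverage interpretation.
C) Wrong — μ is fixed; the randomness lives in the interval, not in μ.
D) Wrong — a CI is about the parameter μ, not individual data values.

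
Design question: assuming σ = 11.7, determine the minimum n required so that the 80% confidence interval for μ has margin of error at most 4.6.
n ≥ 11

For margin E ≤ 4.6:
n ≥ (z* · σ / E)²
n ≥ (1.282 · 11.7 / 4.6)²
n ≥ 10.63

Minimum n = 11 (rounding up)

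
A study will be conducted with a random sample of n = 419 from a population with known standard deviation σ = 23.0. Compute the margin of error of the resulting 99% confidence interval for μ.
Margin of error = 2.89

Margin of error = z* · σ/√n
= 2.576 · 23.0/√419
= 2.576 · 23.0/20.4695
= 2.89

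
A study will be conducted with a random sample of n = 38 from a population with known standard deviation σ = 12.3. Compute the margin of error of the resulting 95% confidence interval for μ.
Margin of error = 3.91

Margin of error = z* · σ/√n
= 1.960 · 12.3/√38
= 1.960 · 12.3/6.1644
= 3.91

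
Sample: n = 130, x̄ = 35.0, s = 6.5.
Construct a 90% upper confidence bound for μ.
μ ≤ 35.73

Upper bound (one-sided):
t* = 1.288 (one-sided for 90%)
Upper bound = x̄ + t* · s/√n = 35.0 + 1.288 · 6.5/√130 = 35.73

We are 90% confident that μ ≤ 35.73.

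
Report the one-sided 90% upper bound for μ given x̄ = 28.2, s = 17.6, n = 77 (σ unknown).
μ ≤ 30.79

Upper bound (one-sided):
t* = 1.293 (one-sided for 90%)
Upper bound = x̄ + t* · s/√n = 28.2 + 1.293 · 17.6/√77 = 30.79

We are 90% confident that μ ≤ 30.79.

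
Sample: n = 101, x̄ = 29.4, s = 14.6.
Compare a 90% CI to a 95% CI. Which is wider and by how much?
95% CI is wider by 0.94

df = 100
90% CI: t* = 1.660, (26.99, 31.81), width = 2 · t* · s/√n = 4.82
95% CI: t* = 1.984, (26.52, 32.28), width = 2 · t* · s/√n = 5.76

The 95% CI is wider by 5.76 - 4.82 = 0.94.
Higher confidence requires a wider interval.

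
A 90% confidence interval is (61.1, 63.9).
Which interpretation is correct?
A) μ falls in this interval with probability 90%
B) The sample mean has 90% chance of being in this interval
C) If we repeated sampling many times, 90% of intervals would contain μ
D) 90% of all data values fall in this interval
C

A) Wrong — μ is fixed; the randomness lives in the interval, not in μ.
B) Wrong — x̄ is observed and sits in the interval by construction.
C) Correct — this is the frequentist long-run coverage interpretation.
D) Wrong — a CI is about the parameter μ, not individual data values.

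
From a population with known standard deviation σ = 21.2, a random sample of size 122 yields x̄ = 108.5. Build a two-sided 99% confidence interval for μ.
(103.56, 113.44)

z-interval (σ known):
z* = 2.576 for 99% confidence

Margin of error = z* · σ/√n = 2.576 · 21.2/√122 = 4.94

CI: (108.5 - 4.94, 108.5 + 4.94) = (103.56, 113.44)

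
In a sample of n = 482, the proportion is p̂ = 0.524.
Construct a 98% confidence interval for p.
(0.471, 0.577)

Proportion CI:
SE = √(p̂(1-p̂)/n) = √(0.524 · 0.476 / 482) = 0.02275

z* = 2.326
Margin = z* · SE = 2.326 · 0.02275 = 0.0529

CI: 0.524 ± 0.0529 = (0.471, 0.577)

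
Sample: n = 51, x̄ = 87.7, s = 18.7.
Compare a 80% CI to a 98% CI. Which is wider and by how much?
98% CI is wider by 5.78

df = 50
80% CI: t* = 1.299, (84.30, 91.10), width = 2 · t* · s/√n = 6.80
98% CI: t* = 2.403, (81.41, 93.99), width = 2 · t* · s/√n = 12.58

The 98% CI is wider by 12.58 - 6.80 = 5.78.
Higher confidence requires a wider interval.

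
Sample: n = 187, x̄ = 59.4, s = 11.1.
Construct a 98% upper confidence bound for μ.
μ ≤ 61.08

Upper bound (one-sided):
t* = 2.068 (one-sided for 98%)
Upper bound = x̄ + t* · s/√n = 59.4 + 2.068 · 11.1/√187 = 61.08

We are 98% confident that μ ≤ 61.08.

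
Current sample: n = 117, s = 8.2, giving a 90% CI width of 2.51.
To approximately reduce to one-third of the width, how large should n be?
n ≈ 1053

CI width ∝ 1/√n
To reduce width by factor 3, need √n to grow by 3 → need 3² = 9 times as many samples.

Current: n = 117, width = 2.51
New: n = 1053, width ≈ 0.83

Width reduced by factor of 2.51/0.83 = 3.02.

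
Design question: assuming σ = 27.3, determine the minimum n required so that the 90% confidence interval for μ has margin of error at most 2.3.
n ≥ 382

For margin E ≤ 2.3:
n ≥ (z* · σ / E)²
n ≥ (1.645 · 27.3 / 2.3)²
n ≥ 381.24

Minimum n = 382 (rounding up)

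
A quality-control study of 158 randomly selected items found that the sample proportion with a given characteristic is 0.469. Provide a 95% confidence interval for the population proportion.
(0.391, 0.547)

Proportion CI:
SE = √(p̂(1-p̂)/n) = √(0.469 · 0.531 / 158) = 0.03970

z* = 1.960
Margin = z* · SE = 1.960 · 0.03970 = 0.0778

CI: 0.469 ± 0.0778 = (0.391, 0.547)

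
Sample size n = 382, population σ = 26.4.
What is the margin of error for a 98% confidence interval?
Margin of error = 3.14

Margin of error = z* · σ/√n
= 2.326 · 26.4/√382
= 2.326 · 26.4/19.5448
= 3.14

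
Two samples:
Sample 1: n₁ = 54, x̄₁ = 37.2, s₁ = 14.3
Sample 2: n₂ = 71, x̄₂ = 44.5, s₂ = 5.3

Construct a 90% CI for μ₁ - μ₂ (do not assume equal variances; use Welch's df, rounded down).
(-10.71, -3.89)

Difference: x̄₁ - x̄₂ = -7.30
SE = √(s₁²/n₁ + s₂²/n₂) = √(14.3²/54 + 5.3²/71) = 2.0451
df = 64.12 → 64 (Welch–Satterthwaite, rounded down)
t* = 1.669

CI: -7.30 ± 1.669 · 2.0451 = -7.30 ± 3.41 = (-10.71, -3.89)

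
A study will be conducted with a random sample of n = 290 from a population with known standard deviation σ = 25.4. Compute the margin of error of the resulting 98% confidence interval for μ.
Margin of error = 3.47

Margin of error = z* · σ/√n
= 2.326 · 25.4/√290
= 2.326 · 25.4/17.0294
= 3.47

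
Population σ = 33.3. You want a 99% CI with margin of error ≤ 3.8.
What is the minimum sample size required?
n ≥ 510

For margin E ≤ 3.8:
n ≥ (z* · σ / E)²
n ≥ (2.576 · 33.3 / 3.8)²
n ≥ 509.58

Minimum n = 510 (rounding up)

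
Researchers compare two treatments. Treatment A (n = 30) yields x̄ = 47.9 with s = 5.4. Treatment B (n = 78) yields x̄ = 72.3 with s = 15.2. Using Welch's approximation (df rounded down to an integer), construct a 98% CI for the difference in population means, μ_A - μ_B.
(-29.08, -19.72)

Difference: x̄₁ - x̄₂ = -24.40
SE = √(s₁²/n₁ + s₂²/n₂) = √(5.4²/30 + 15.2²/78) = 1.9834
df = 105.63 → 105 (Welch–Satterthwaite, rounded down)
t* = 2.362

CI: -24.40 ± 2.362 · 1.9834 = -24.40 ± 4.68 = (-29.08, -19.72)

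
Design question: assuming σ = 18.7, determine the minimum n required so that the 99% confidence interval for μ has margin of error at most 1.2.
n ≥ 1612

For margin E ≤ 1.2:
n ≥ (z* · σ / E)²
n ≥ (2.576 · 18.7 / 1.2)²
n ≥ 1611.43

Minimum n = 1612 (rounding up)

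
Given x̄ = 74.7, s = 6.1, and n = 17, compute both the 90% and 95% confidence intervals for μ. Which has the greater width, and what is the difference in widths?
95% CI is wider by 1.10

df = 16
90% CI: t* = 1.746, (72.12, 77.28), width = 2 · t* · s/√n = 5.17
95% CI: t* = 2.120, (71.56, 77.84), width = 2 · t* · s/√n = 6.27

The 95% CI is wider by 6.27 - 5.17 = 1.10.
Higher confidence requires a wider interval.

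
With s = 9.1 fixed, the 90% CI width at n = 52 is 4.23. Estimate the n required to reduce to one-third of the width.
n ≈ 468

CI width ∝ 1/√n
To reduce width by factor 3, need √n to grow by 3 → need 3² = 9 times as many samples.

Current: n = 52, width = 4.23
New: n = 468, width ≈ 1.39

Width reduced by factor of 4.23/1.39 = 3.04.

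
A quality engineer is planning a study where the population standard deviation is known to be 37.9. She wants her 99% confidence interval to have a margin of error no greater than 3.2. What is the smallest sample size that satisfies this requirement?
n ≥ 931

For margin E ≤ 3.2:
n ≥ (z* · σ / E)²
n ≥ (2.576 · 37.9 / 3.2)²
n ≥ 930.83

Minimum n = 931 (rounding up)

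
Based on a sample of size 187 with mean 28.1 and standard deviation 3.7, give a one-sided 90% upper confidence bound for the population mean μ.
μ ≤ 28.45

Upper bound (one-sided):
t* = 1.286 (one-sided for 90%)
Upper bound = x̄ + t* · s/√n = 28.1 + 1.286 · 3.7/√187 = 28.45

We are 90% confident that μ ≤ 28.45.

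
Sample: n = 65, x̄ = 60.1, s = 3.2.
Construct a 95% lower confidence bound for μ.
μ ≥ 59.44

Lower bound (one-sided):
t* = 1.669 (one-sided for 95%)
Lower bound = x̄ - t* · s/√n = 60.1 - 1.669 · 3.2/√65 = 59.44

We are 95% confident that μ ≥ 59.44.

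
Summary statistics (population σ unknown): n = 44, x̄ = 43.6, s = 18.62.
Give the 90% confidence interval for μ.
(38.88, 48.32)

t-interval (σ unknown):
df = n - 1 = 43
t* = 1.681 for 90% confidence

Margin of error = t* · s/√n = 1.681 · 18.62/√44 = 4.72

CI: (38.88, 48.32)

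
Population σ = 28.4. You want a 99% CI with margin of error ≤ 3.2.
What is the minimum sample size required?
n ≥ 523

For margin E ≤ 3.2:
n ≥ (z* · σ / E)²
n ≥ (2.576 · 28.4 / 3.2)²
n ≥ 522.67

Minimum n = 523 (rounding up)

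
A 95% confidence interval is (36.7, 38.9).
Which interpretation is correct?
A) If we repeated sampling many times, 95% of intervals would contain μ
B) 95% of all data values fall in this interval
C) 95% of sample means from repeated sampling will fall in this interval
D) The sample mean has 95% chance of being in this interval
A

A) Correct — this is the frequentist long-run coverage interpretation.
B) Wrong — a CI is about the parameter μ, not individual data values.
C) Wrong — coverage applies to intervals containing μ, not to future x̄ values.
D) Wrong — x̄ is observed and sits in the interval by construction.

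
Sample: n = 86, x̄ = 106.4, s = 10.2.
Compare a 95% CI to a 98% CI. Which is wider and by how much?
98% CI is wider by 0.85

df = 85
95% CI: t* = 1.988, (104.21, 108.59), width = 2 · t* · s/√n = 4.37
98% CI: t* = 2.371, (103.79, 109.01), width = 2 · t* · s/√n = 5.22

The 98% CI is wider by 5.22 - 4.37 = 0.85.
Higher confidence requires a wider interval.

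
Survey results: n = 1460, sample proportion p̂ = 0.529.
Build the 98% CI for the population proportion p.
(0.499, 0.559)

Proportion CI:
SE = √(p̂(1-p̂)/n) = √(0.529 · 0.471 / 1460) = 0.01306

z* = 2.326
Margin = z* · SE = 2.326 · 0.01306 = 0.0304

CI: 0.529 ± 0.0304 = (0.499, 0.559)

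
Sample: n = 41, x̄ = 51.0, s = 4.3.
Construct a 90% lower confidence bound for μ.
μ ≥ 50.12

Lower bound (one-sided):
t* = 1.303 (one-sided for 90%)
Lower bound = x̄ - t* · s/√n = 51.0 - 1.303 · 4.3/√41 = 50.12

We are 90% confident that μ ≥ 50.12.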